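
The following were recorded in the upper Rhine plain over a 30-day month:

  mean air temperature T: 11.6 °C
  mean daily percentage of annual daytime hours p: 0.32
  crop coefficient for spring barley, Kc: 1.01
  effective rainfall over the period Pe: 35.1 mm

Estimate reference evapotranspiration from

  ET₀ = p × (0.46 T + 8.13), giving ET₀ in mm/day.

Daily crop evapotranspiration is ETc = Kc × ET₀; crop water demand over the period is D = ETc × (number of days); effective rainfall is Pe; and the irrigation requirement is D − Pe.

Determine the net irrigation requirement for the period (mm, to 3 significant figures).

95.5 mm

ET₀ = 0.32 × (0.46 × 11.6 + 8.13) = 0.32 × 13.466 = 4.3091 mm/d
ETc = Kc × ET₀ = 1.01 × 4.3091 = 4.3522 mm/d
Crop demand D = ETc × 30 d = 4.3522 × 30 = 130.566 mm
D − Pe = 130.566 − 35.1 = 95.466 mm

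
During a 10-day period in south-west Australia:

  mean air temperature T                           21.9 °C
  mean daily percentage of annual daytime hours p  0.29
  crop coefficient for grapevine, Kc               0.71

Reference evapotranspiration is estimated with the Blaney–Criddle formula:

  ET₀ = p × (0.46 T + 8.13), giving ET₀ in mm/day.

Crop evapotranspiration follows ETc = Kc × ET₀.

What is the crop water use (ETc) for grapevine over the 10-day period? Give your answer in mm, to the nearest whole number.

ET₀ = 0.29 × (0.46 × 21.9 + 8.13) = 0.29 × 18.204 = 5.2792 mm/d
ETc = Kc × ET₀ = 0.71 × 5.2792 = 3.7482 mm/d
Over 10 days: 3.7482 × 10 = 37.482 mm

37 mm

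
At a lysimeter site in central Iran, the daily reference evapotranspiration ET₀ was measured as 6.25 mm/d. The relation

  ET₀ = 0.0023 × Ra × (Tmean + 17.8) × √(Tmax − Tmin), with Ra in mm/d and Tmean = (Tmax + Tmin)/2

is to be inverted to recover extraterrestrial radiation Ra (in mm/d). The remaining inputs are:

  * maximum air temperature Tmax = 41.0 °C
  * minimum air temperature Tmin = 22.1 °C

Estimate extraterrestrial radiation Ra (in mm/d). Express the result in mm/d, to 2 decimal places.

12.67 mm/d

Tmean = 31.55 °C; √ΔT = 4.3474
Ra = ET₀ / [0.0023 × (Tmean+17.8) × √ΔT] = 6.25 / (0.0023 × 49.35 × 4.3474) = 12.666 mm/d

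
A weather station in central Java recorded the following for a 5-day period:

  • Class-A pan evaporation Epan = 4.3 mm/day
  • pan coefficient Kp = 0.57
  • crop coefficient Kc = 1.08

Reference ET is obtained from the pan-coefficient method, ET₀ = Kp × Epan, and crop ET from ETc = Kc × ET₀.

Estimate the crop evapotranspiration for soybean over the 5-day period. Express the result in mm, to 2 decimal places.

ET₀ = 0.57 × 4.3 = 2.4510 mm/d
ETc = Kc × ET₀ = 1.08 × 2.4510 = 2.6471 mm/d
Over 5 days: 2.6471 × 5 = 13.236 mm

13.24 mm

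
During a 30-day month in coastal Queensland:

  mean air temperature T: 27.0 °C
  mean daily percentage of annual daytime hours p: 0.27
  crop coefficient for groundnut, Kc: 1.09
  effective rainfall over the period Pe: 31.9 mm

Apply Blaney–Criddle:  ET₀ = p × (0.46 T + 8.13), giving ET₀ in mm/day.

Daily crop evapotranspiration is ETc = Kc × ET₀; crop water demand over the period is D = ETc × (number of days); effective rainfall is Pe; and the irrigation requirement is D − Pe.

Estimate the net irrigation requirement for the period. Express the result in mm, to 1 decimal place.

ET₀ = 0.27 × (0.46 × 27.0 + 8.13) = 0.27 × 20.550 = 5.5485 mm/d
ETc = Kc × ET₀ = 1.09 × 5.5485 = 6.0479 mm/d
Crop demand D = ETc × 30 d = 6.0479 × 30 = 181.437 mm
D − Pe = 181.437 − 31.9 = 149.537 mm

149.5 mm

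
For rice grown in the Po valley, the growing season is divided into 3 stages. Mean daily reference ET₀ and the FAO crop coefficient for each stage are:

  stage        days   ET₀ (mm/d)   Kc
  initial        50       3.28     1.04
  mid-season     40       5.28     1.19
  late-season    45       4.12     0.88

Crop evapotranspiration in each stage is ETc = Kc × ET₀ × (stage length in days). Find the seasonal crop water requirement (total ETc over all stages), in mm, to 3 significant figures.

585 mm

initial: 1.04 × 3.28 × 50 = 170.56 mm
mid-season: 1.19 × 5.28 × 40 = 251.33 mm
late-season: 0.88 × 4.12 × 45 = 163.15 mm
Seasonal total = 585.04 mm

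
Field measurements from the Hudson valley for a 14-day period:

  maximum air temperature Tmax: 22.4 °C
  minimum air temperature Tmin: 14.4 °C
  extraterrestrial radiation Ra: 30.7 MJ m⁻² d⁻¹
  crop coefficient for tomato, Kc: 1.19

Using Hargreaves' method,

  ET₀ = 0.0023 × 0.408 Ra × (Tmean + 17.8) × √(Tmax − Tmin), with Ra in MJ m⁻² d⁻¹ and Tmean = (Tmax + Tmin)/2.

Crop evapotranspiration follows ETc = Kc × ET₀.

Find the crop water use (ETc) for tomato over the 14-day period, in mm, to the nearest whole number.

Tmean = (22.4 + 14.4)/2 = 18.40 °C
0.408 Ra = 0.408 × 30.7 = 12.5256 mm/d equivalent
ET₀ = 0.0023 × 12.5256 × (18.40 + 17.8) × √8.0 = 0.0023 × 12.5256 × 36.20 × 2.8284 = 2.9497 mm/d
ETc = Kc × ET₀ = 1.19 × 2.9497 = 3.5101 mm/d
Over 14 days: 3.5101 × 14 = 49.141 mm

49 mm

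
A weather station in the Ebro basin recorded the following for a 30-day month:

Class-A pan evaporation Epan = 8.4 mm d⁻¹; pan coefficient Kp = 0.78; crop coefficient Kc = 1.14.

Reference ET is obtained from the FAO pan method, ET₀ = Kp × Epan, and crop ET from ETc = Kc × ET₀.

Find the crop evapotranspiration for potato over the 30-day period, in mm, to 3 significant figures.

ET₀ = 0.78 × 8.4 = 6.5520 mm/d
ETc = Kc × ET₀ = 1.14 × 6.5520 = 7.4693 mm/d
Over 30 days: 7.4693 × 30 = 224.079 mm

224 mm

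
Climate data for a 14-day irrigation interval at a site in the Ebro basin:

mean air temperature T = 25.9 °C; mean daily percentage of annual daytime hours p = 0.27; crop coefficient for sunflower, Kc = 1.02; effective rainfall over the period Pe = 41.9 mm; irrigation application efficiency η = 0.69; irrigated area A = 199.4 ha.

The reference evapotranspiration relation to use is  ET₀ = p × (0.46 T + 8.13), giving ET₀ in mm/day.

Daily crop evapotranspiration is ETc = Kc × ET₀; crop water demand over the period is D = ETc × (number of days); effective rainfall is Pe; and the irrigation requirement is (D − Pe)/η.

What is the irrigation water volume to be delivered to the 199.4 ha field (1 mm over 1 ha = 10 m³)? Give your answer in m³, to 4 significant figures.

102200 m³

ET₀ = 0.27 × (0.46 × 25.9 + 8.13) = 0.27 × 20.044 = 5.4119 mm/d
ETc = Kc × ET₀ = 1.02 × 5.4119 = 5.5201 mm/d
Crop demand D = ETc × 14 d = 5.5201 × 14 = 77.281 mm
D − Pe = 77.281 − 41.9 = 35.381 mm
Gross irrigation = 35.381 / 0.69 = 51.277 mm
Volume = 51.277 mm × 199.4 ha × 10 = 102246.3 m³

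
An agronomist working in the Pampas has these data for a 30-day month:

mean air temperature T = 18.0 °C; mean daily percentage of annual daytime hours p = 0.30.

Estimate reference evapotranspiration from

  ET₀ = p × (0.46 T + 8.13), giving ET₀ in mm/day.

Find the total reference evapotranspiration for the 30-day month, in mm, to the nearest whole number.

148 mm

ET₀ = 0.30 × (0.46 × 18.0 + 8.13) = 0.30 × 16.410 = 4.9230 mm/d
Monthly total = 4.9230 × 30 = 147.690 mm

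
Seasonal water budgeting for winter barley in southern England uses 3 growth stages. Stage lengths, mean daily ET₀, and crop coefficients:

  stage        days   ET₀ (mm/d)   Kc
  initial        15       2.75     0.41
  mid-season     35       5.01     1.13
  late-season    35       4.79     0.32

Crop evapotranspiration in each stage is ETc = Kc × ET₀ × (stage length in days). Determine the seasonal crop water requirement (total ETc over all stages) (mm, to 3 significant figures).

initial: 0.41 × 2.75 × 15 = 16.91 mm
mid-season: 1.13 × 5.01 × 35 = 198.15 mm
late-season: 0.32 × 4.79 × 35 = 53.65 mm
Seasonal total = 268.71 mm

269 mm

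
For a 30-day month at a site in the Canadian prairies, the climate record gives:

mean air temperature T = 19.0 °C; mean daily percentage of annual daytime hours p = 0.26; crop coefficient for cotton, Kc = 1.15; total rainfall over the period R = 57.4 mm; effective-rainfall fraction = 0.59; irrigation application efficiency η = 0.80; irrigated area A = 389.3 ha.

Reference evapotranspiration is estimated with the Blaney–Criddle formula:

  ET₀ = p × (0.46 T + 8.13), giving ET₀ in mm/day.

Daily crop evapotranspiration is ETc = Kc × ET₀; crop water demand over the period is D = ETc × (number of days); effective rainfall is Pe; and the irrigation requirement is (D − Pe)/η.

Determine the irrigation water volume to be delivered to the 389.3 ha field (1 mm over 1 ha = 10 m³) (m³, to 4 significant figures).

ET₀ = 0.26 × (0.46 × 19.0 + 8.13) = 0.26 × 16.870 = 4.3862 mm/d
ETc = Kc × ET₀ = 1.15 × 4.3862 = 5.0441 mm/d
Crop demand D = ETc × 30 d = 5.0441 × 30 = 151.323 mm
Pe = 0.59 × 57.4 = 33.866 mm
D − Pe = 151.323 − 33.866 = 117.457 mm
Gross irrigation = 117.457 / 0.80 = 146.821 mm
Volume = 146.821 mm × 389.3 ha × 10 = 571574.2 m³

571600 m³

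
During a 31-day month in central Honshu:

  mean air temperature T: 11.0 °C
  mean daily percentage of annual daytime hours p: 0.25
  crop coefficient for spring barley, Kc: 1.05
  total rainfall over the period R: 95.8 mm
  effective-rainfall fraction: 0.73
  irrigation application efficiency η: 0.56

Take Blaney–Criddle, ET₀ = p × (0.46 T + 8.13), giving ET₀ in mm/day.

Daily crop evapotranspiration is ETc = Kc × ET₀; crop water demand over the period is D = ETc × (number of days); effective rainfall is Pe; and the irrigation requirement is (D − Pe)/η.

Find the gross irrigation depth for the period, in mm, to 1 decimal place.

ET₀ = 0.25 × (0.46 × 11.0 + 8.13) = 0.25 × 13.190 = 3.2975 mm/d
ETc = Kc × ET₀ = 1.05 × 3.2975 = 3.4624 mm/d
Crop demand D = ETc × 31 d = 3.4624 × 31 = 107.334 mm
Pe = 0.73 × 95.8 = 69.934 mm
D − Pe = 107.334 − 69.934 = 37.400 mm
Gross irrigation = 37.400 / 0.56 = 66.786 mm

66.8 mm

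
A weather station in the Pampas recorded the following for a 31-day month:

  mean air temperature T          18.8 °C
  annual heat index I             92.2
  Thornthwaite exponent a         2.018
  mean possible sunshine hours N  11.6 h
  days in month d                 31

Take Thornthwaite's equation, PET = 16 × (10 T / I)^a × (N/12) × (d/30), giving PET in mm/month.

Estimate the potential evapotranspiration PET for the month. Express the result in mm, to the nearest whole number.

10T/I = 10 × 18.8 / 92.2 = 2.0390
(10T/I)^a = 2.0390^2.018 = 4.2112
Uncorrected PET = 16 × 4.2112 = 67.379 mm
Correction = (N/12)(d/30) = (11.6/12)(31/30) = 0.9989
PET = 67.379 × 0.9989 = 67.305 mm/month

67 mm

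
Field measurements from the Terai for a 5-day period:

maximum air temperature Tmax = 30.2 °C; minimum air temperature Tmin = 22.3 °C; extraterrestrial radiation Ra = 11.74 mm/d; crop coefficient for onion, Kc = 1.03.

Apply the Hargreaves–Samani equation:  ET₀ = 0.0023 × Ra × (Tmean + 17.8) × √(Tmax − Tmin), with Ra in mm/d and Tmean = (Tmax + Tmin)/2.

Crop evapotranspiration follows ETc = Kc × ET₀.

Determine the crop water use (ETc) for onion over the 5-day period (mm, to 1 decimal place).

17.2 mm

Tmean = (30.2 + 22.3)/2 = 26.25 °C
ET₀ = 0.0023 × 11.74 × (26.25 + 17.8) × √7.9 = 0.0023 × 11.74 × 44.05 × 2.8107 = 3.3432 mm/d
ETc = Kc × ET₀ = 1.03 × 3.3432 = 3.4435 mm/d
Over 5 days: 3.4435 × 5 = 17.218 mm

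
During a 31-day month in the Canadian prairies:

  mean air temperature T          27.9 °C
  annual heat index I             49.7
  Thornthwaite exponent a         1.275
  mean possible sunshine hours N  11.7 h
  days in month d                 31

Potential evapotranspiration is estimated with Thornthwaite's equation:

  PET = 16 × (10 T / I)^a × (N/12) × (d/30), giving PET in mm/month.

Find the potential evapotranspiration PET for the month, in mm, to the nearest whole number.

145 mm

10T/I = 10 × 27.9 / 49.7 = 5.6137
(10T/I)^a = 5.6137^1.275 = 9.0218
Uncorrected PET = 16 × 9.0218 = 144.349 mm
Correction = (N/12)(d/30) = (11.7/12)(31/30) = 1.0075
PET = 144.349 × 1.0075 = 145.432 mm/month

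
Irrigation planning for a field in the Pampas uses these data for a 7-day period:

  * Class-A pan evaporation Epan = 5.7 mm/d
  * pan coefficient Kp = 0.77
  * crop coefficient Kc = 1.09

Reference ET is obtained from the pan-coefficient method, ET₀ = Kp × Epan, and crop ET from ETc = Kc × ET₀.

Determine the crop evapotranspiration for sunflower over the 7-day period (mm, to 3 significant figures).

ET₀ = 0.77 × 5.7 = 4.3890 mm/d
ETc = Kc × ET₀ = 1.09 × 4.3890 = 4.7840 mm/d
Over 7 days: 4.7840 × 7 = 33.488 mm

33.5 mm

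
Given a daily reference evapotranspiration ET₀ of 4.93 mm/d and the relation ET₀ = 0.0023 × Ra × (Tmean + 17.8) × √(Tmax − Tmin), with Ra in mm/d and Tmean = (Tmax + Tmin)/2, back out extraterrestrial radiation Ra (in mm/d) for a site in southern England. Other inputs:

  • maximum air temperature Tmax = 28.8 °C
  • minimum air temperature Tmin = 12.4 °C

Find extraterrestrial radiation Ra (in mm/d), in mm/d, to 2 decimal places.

13.78 mm/d

Tmean = 20.60 °C; √ΔT = 4.0497
Ra = ET₀ / [0.0023 × (Tmean+17.8) × √ΔT] = 4.93 / (0.0023 × 38.40 × 4.0497) = 13.784 mm/d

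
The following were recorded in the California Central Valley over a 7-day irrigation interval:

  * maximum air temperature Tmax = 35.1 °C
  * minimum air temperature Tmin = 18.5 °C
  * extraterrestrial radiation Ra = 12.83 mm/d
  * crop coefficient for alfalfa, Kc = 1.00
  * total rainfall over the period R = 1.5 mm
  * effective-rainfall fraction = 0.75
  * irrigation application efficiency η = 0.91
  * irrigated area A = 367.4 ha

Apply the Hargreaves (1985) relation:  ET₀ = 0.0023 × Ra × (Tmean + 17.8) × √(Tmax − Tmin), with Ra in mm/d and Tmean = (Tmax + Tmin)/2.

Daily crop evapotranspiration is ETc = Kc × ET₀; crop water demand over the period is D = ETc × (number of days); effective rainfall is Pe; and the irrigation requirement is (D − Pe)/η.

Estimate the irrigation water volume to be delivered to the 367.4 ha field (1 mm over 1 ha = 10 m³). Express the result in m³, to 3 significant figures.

147000 m³

Tmean = (35.1 + 18.5)/2 = 26.80 °C
ET₀ = 0.0023 × 12.83 × (26.80 + 17.8) × √16.6 = 0.0023 × 12.83 × 44.60 × 4.0743 = 5.3622 mm/d
ETc = Kc × ET₀ = 1.00 × 5.3622 = 5.3622 mm/d
Crop demand D = ETc × 7 d = 5.3622 × 7 = 37.535 mm
Pe = 0.75 × 1.5 = 1.125 mm
D − Pe = 37.535 − 1.125 = 36.410 mm
Gross irrigation = 36.410 / 0.91 = 40.011 mm
Volume = 40.011 mm × 367.4 ha × 10 = 147000.4 m³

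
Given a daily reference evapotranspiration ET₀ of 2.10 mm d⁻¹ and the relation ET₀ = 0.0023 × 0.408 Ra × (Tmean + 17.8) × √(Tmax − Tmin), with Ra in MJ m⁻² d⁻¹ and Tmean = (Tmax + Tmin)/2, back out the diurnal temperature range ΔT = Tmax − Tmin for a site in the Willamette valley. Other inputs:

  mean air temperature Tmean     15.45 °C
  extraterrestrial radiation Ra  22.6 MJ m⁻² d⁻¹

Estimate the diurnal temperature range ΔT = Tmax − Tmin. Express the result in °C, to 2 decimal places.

√ΔT = ET₀ / [0.0023 × 0.408 × Ra × (Tmean+17.8)] = 2.10 / (0.0023 × 9.2208 × 33.25) = 2.9780
ΔT = 2.9780² = 8.868 °C

8.87 °C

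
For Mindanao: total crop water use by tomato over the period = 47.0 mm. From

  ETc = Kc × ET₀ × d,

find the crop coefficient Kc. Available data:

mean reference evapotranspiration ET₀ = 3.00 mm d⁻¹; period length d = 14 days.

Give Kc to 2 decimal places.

ETc = Kc × ET₀ × d  ⇒  Kc = ETc / (ET₀ × d)
Kc = 47.0 / (3.00 × 14) = 47.0 / 42.00 = 1.1190

1.12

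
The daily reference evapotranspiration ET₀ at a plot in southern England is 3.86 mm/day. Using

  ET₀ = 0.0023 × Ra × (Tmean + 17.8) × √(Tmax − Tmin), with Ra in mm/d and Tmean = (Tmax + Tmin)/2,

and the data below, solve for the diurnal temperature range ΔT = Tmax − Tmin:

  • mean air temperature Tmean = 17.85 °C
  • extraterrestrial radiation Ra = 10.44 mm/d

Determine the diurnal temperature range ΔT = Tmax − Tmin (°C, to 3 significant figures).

20.3 °C

√ΔT = ET₀ / [0.0023 × Ra × (Tmean+17.8)] = 3.86 / (0.0023 × 10.44 × 35.65) = 4.5092
ΔT = 4.5092² = 20.333 °C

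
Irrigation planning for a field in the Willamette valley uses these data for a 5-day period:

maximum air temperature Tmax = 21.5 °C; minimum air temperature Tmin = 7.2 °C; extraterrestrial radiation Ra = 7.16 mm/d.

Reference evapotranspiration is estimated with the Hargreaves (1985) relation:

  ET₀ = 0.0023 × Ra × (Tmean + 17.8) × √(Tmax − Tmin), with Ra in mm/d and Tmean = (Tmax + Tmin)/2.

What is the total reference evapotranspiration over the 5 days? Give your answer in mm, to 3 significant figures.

Tmean = (21.5 + 7.2)/2 = 14.35 °C
ET₀ = 0.0023 × 7.16 × (14.35 + 17.8) × √14.3 = 0.0023 × 7.16 × 32.15 × 3.7815 = 2.0021 mm/d
Over 5 days: 2.0021 × 5 = 10.011 mm

10.0 mm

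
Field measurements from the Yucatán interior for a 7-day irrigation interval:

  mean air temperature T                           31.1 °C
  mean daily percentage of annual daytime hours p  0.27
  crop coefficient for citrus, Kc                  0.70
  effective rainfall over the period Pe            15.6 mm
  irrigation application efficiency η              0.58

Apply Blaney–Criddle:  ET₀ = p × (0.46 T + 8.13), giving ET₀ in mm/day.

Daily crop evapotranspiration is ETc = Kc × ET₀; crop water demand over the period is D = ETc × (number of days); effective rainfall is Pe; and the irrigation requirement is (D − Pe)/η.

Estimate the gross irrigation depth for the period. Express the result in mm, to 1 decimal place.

ET₀ = 0.27 × (0.46 × 31.1 + 8.13) = 0.27 × 22.436 = 6.0577 mm/d
ETc = Kc × ET₀ = 0.70 × 6.0577 = 4.2404 mm/d
Crop demand D = ETc × 7 d = 4.2404 × 7 = 29.683 mm
D − Pe = 29.683 − 15.6 = 14.083 mm
Gross irrigation = 14.083 / 0.58 = 24.281 mm

24.3 mm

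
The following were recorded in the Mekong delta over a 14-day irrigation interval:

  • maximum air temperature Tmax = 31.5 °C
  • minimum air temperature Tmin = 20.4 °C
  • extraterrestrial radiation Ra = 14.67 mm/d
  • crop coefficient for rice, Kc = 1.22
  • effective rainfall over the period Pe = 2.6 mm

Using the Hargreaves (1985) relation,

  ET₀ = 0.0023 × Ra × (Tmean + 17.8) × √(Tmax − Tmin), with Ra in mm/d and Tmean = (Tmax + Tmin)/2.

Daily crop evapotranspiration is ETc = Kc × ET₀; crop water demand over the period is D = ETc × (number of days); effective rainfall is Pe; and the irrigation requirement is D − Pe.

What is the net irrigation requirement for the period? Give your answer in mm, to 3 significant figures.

81.4 mm

Tmean = (31.5 + 20.4)/2 = 25.95 °C
ET₀ = 0.0023 × 14.67 × (25.95 + 17.8) × √11.1 = 0.0023 × 14.67 × 43.75 × 3.3317 = 4.9182 mm/d
ETc = Kc × ET₀ = 1.22 × 4.9182 = 6.0002 mm/d
Crop demand D = ETc × 14 d = 6.0002 × 14 = 84.003 mm
D − Pe = 84.003 − 2.6 = 81.403 mm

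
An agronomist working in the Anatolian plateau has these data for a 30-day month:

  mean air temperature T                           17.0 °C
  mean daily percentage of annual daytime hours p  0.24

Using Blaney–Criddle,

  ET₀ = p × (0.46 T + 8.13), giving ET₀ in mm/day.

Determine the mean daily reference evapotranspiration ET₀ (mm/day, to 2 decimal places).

3.83 mm/day

ET₀ = 0.24 × (0.46 × 17.0 + 8.13) = 0.24 × 15.950 = 3.8280 mm/d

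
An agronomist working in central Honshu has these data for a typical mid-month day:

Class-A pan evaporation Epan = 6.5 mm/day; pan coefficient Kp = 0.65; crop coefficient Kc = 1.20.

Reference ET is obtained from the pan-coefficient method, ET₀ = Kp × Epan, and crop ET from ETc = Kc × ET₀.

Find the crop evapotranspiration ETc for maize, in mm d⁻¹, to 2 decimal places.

ET₀ = 0.65 × 6.5 = 4.2250 mm/d
ETc = Kc × ET₀ = 1.20 × 4.2250 = 5.0700 mm/d

5.07 mm d⁻¹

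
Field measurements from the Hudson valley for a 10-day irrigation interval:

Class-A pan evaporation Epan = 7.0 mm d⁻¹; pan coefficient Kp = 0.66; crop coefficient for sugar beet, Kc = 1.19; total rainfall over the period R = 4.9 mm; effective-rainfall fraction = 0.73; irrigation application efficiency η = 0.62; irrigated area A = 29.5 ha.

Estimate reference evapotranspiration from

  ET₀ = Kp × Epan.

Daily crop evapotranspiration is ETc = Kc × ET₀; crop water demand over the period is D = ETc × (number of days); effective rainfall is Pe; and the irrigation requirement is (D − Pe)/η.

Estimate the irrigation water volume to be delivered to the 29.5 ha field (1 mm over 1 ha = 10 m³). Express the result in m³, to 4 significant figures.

24460 m³

ET₀ = 0.66 × 7.0 = 4.6200 mm/d
ETc = Kc × ET₀ = 1.19 × 4.6200 = 5.4978 mm/d
Crop demand D = ETc × 10 d = 5.4978 × 10 = 54.978 mm
Pe = 0.73 × 4.9 = 3.577 mm
D − Pe = 54.978 − 3.577 = 51.401 mm
Gross irrigation = 51.401 / 0.62 = 82.905 mm
Volume = 82.905 mm × 29.5 ha × 10 = 24457.0 m³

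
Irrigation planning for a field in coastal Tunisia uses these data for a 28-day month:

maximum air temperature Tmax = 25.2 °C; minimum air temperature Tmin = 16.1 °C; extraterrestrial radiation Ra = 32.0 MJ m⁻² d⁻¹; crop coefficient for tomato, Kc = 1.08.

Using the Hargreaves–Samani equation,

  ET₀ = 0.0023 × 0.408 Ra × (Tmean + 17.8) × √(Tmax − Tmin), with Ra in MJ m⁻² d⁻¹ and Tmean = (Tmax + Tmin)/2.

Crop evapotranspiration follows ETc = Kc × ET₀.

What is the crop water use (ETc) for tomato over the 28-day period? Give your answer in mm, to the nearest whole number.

Tmean = (25.2 + 16.1)/2 = 20.65 °C
0.408 Ra = 0.408 × 32.0 = 13.0560 mm/d equivalent
ET₀ = 0.0023 × 13.0560 × (20.65 + 17.8) × √9.1 = 0.0023 × 13.0560 × 38.45 × 3.0166 = 3.4830 mm/d
ETc = Kc × ET₀ = 1.08 × 3.4830 = 3.7616 mm/d
Over 28 days: 3.7616 × 28 = 105.325 mm

105 mm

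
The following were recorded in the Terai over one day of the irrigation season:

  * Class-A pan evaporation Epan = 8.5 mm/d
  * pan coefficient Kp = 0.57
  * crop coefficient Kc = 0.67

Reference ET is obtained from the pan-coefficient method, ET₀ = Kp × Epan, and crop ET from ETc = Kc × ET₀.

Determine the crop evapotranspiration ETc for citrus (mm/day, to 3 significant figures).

3.25 mm/day

ET₀ = 0.57 × 8.5 = 4.8450 mm/d
ETc = Kc × ET₀ = 0.67 × 4.8450 = 3.2462 mm/d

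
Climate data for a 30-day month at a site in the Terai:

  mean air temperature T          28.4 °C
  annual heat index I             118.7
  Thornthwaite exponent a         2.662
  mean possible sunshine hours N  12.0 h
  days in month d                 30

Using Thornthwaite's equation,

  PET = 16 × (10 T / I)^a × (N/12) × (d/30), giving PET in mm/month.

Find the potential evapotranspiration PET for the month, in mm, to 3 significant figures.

163 mm

10T/I = 10 × 28.4 / 118.7 = 2.3926
(10T/I)^a = 2.3926^2.662 = 10.1989
Uncorrected PET = 16 × 10.1989 = 163.182 mm
Correction = (N/12)(d/30) = (12.0/12)(30/30) = 1.0000
PET = 163.182 × 1.0000 = 163.182 mm/month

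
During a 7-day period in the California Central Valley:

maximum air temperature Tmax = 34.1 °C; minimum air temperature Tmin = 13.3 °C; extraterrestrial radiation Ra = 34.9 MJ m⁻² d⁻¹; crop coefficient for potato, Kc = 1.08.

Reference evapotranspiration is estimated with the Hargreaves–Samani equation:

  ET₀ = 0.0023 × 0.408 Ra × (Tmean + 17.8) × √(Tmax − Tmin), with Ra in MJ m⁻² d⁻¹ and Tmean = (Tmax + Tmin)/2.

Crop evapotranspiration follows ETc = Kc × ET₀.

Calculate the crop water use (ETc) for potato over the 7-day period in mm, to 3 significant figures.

Tmean = (34.1 + 13.3)/2 = 23.70 °C
0.408 Ra = 0.408 × 34.9 = 14.2392 mm/d equivalent
ET₀ = 0.0023 × 14.2392 × (23.70 + 17.8) × √20.8 = 0.0023 × 14.2392 × 41.50 × 4.5607 = 6.1986 mm/d
ETc = Kc × ET₀ = 1.08 × 6.1986 = 6.6945 mm/d
Over 7 days: 6.6945 × 7 = 46.862 mm

46.9 mm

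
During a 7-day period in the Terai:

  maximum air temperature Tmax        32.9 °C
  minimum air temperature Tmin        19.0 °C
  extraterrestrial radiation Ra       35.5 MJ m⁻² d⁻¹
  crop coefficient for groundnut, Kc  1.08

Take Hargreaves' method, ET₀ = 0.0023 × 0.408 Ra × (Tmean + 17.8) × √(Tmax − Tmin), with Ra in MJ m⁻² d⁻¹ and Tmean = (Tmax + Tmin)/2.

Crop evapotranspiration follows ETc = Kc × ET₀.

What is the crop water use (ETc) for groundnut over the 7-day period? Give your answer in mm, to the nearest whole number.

Tmean = (32.9 + 19.0)/2 = 25.95 °C
0.408 Ra = 0.408 × 35.5 = 14.4840 mm/d equivalent
ET₀ = 0.0023 × 14.4840 × (25.95 + 17.8) × √13.9 = 0.0023 × 14.4840 × 43.75 × 3.7283 = 5.4338 mm/d
ETc = Kc × ET₀ = 1.08 × 5.4338 = 5.8685 mm/d
Over 7 days: 5.8685 × 7 = 41.080 mm

41 mm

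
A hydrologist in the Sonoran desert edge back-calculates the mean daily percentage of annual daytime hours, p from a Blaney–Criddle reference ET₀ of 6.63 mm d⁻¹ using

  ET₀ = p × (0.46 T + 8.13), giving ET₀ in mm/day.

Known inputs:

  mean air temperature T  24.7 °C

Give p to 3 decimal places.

p = ET₀ / (0.46 T + 8.13) = 6.63 / (0.46 × 24.7 + 8.13) = 6.63 / 19.492 = 0.3401

0.340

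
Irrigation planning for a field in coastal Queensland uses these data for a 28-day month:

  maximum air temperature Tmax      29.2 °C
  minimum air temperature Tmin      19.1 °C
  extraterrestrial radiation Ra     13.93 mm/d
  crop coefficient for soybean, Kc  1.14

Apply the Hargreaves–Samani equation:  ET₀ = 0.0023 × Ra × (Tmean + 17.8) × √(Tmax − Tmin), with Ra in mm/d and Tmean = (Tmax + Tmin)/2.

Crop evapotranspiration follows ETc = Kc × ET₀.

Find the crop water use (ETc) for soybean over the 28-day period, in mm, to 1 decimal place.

136.3 mm

Tmean = (29.2 + 19.1)/2 = 24.15 °C
ET₀ = 0.0023 × 13.93 × (24.15 + 17.8) × √10.1 = 0.0023 × 13.93 × 41.95 × 3.1780 = 4.2713 mm/d
ETc = Kc × ET₀ = 1.14 × 4.2713 = 4.8693 mm/d
Over 28 days: 4.8693 × 28 = 136.340 mm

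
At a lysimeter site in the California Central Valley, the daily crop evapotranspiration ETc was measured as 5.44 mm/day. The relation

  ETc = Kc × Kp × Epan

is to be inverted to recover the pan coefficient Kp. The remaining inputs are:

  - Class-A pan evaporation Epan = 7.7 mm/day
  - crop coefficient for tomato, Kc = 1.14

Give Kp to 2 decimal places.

ETc = Kc × Kp × Epan  ⇒  Kp = ETc / (Kc × Epan)
Kp = 5.44 / (1.14 × 7.7) = 5.44 / 8.778 = 0.6197

0.62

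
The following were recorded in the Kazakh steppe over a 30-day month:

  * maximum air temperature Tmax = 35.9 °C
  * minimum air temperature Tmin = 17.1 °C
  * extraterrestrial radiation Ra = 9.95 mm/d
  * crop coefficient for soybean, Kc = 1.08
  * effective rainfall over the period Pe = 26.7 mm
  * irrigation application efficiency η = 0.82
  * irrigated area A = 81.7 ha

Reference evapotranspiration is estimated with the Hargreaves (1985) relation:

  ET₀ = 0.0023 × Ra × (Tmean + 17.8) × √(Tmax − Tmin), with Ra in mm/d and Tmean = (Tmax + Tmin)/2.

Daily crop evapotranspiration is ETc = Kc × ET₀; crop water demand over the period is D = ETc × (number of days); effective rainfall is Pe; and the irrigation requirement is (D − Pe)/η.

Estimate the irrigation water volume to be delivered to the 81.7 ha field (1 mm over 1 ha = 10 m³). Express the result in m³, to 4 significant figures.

Tmean = (35.9 + 17.1)/2 = 26.50 °C
ET₀ = 0.0023 × 9.95 × (26.50 + 17.8) × √18.8 = 0.0023 × 9.95 × 44.30 × 4.3359 = 4.3958 mm/d
ETc = Kc × ET₀ = 1.08 × 4.3958 = 4.7475 mm/d
Crop demand D = ETc × 30 d = 4.7475 × 30 = 142.425 mm
D − Pe = 142.425 − 26.7 = 115.725 mm
Gross irrigation = 115.725 / 0.82 = 141.128 mm
Volume = 141.128 mm × 81.7 ha × 10 = 115301.6 m³

115300 m³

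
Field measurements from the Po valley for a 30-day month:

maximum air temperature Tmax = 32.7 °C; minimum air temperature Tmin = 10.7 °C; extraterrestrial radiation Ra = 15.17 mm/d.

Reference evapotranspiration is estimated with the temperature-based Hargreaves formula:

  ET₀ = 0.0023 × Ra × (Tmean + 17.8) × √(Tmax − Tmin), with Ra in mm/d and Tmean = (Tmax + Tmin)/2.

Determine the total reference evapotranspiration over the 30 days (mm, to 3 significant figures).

194 mm

Tmean = (32.7 + 10.7)/2 = 21.70 °C
ET₀ = 0.0023 × 15.17 × (21.70 + 17.8) × √22.0 = 0.0023 × 15.17 × 39.50 × 4.6904 = 6.4643 mm/d
Over 30 days: 6.4643 × 30 = 193.929 mm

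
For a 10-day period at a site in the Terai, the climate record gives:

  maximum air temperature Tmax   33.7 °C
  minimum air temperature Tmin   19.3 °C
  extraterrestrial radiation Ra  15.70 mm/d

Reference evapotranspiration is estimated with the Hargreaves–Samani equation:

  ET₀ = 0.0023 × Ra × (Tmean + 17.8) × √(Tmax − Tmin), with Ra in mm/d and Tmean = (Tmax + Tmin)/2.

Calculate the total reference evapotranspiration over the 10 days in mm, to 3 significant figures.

60.7 mm

Tmean = (33.7 + 19.3)/2 = 26.50 °C
ET₀ = 0.0023 × 15.70 × (26.50 + 17.8) × √14.4 = 0.0023 × 15.70 × 44.30 × 3.7947 = 6.0703 mm/d
Over 10 days: 6.0703 × 10 = 60.703 mm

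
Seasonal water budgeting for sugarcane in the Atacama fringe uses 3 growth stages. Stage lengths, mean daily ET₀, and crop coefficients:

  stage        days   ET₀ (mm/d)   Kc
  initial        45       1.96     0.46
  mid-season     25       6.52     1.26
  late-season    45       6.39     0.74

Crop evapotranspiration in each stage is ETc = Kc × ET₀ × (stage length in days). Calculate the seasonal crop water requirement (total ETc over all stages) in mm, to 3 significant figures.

initial: 0.46 × 1.96 × 45 = 40.57 mm
mid-season: 1.26 × 6.52 × 25 = 205.38 mm
late-season: 0.74 × 6.39 × 45 = 212.79 mm
Seasonal total = 458.74 mm

459 mm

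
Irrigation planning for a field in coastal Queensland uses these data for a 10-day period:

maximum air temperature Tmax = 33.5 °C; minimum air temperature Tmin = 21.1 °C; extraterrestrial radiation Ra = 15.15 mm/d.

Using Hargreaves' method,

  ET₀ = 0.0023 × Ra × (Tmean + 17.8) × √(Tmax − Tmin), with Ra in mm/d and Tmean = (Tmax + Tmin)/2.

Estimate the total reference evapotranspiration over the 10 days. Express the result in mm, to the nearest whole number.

55 mm

Tmean = (33.5 + 21.1)/2 = 27.30 °C
ET₀ = 0.0023 × 15.15 × (27.30 + 17.8) × √12.4 = 0.0023 × 15.15 × 45.10 × 3.5214 = 5.5339 mm/d
Over 10 days: 5.5339 × 10 = 55.339 mm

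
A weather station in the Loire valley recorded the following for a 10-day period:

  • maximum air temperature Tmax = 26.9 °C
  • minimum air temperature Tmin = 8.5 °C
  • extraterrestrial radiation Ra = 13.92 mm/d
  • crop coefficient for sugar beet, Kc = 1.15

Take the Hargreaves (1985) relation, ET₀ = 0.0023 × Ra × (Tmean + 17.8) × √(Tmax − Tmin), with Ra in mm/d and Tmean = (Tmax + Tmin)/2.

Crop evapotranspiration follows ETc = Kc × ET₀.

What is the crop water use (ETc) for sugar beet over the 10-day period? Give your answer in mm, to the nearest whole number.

Tmean = (26.9 + 8.5)/2 = 17.70 °C
ET₀ = 0.0023 × 13.92 × (17.70 + 17.8) × √18.4 = 0.0023 × 13.92 × 35.50 × 4.2895 = 4.8753 mm/d
ETc = Kc × ET₀ = 1.15 × 4.8753 = 5.6066 mm/d
Over 10 days: 5.6066 × 10 = 56.066 mm

56 mm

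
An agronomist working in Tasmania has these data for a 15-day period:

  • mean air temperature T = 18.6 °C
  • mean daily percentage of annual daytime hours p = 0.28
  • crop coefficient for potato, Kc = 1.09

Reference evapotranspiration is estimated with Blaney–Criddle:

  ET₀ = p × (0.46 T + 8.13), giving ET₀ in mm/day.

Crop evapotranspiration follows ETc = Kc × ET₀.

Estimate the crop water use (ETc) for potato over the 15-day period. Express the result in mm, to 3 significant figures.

ET₀ = 0.28 × (0.46 × 18.6 + 8.13) = 0.28 × 16.686 = 4.6721 mm/d
ETc = Kc × ET₀ = 1.09 × 4.6721 = 5.0926 mm/d
Over 15 days: 5.0926 × 15 = 76.389 mm

76.4 mm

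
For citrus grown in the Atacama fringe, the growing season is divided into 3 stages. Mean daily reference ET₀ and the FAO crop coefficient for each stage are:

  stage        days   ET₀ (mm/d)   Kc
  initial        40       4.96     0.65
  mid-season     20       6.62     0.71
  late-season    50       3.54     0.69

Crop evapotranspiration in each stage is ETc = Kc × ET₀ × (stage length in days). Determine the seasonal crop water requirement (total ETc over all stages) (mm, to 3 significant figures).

initial: 0.65 × 4.96 × 40 = 128.96 mm
mid-season: 0.71 × 6.62 × 20 = 94.00 mm
late-season: 0.69 × 3.54 × 50 = 122.13 mm
Seasonal total = 345.09 mm

345 mm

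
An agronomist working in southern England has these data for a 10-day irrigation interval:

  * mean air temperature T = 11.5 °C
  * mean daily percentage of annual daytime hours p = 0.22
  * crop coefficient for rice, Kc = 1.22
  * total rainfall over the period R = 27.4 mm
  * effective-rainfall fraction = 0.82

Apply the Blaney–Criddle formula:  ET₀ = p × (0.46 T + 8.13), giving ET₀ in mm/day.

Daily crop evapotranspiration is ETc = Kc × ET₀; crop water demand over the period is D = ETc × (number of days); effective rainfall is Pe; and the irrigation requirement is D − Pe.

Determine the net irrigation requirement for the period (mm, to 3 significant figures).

ET₀ = 0.22 × (0.46 × 11.5 + 8.13) = 0.22 × 13.420 = 2.9524 mm/d
ETc = Kc × ET₀ = 1.22 × 2.9524 = 3.6019 mm/d
Crop demand D = ETc × 10 d = 3.6019 × 10 = 36.019 mm
Pe = 0.82 × 27.4 = 22.468 mm
D − Pe = 36.019 − 22.468 = 13.551 mm

13.6 mm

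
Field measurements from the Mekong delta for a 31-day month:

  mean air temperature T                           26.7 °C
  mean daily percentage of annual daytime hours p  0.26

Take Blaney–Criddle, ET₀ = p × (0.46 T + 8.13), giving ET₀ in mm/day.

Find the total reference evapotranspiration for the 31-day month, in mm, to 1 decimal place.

164.5 mm

ET₀ = 0.26 × (0.46 × 26.7 + 8.13) = 0.26 × 20.412 = 5.3071 mm/d
Monthly total = 5.3071 × 31 = 164.520 mm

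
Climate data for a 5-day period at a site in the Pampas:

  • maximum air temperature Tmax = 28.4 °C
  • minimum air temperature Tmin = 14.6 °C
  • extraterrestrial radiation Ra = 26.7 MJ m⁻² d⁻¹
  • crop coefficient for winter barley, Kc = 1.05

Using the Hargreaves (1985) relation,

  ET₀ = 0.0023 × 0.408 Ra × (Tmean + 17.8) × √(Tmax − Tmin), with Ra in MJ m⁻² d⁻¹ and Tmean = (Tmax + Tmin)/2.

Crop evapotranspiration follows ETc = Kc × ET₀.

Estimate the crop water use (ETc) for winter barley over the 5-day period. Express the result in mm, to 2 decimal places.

Tmean = (28.4 + 14.6)/2 = 21.50 °C
0.408 Ra = 0.408 × 26.7 = 10.8936 mm/d equivalent
ET₀ = 0.0023 × 10.8936 × (21.50 + 17.8) × √13.8 = 0.0023 × 10.8936 × 39.30 × 3.7148 = 3.6579 mm/d
ETc = Kc × ET₀ = 1.05 × 3.6579 = 3.8408 mm/d
Over 5 days: 3.8408 × 5 = 19.204 mm

19.20 mm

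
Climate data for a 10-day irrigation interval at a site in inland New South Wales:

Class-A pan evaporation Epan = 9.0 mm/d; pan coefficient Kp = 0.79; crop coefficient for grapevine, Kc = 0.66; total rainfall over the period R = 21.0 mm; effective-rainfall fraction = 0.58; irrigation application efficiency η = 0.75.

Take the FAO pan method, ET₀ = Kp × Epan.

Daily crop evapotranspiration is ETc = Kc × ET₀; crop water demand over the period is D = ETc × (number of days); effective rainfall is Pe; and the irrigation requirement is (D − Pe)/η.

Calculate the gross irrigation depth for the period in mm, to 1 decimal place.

46.3 mm

ET₀ = 0.79 × 9.0 = 7.1100 mm/d
ETc = Kc × ET₀ = 0.66 × 7.1100 = 4.6926 mm/d
Crop demand D = ETc × 10 d = 4.6926 × 10 = 46.926 mm
Pe = 0.58 × 21.0 = 12.180 mm
D − Pe = 46.926 − 12.180 = 34.746 mm
Gross irrigation = 34.746 / 0.75 = 46.328 mm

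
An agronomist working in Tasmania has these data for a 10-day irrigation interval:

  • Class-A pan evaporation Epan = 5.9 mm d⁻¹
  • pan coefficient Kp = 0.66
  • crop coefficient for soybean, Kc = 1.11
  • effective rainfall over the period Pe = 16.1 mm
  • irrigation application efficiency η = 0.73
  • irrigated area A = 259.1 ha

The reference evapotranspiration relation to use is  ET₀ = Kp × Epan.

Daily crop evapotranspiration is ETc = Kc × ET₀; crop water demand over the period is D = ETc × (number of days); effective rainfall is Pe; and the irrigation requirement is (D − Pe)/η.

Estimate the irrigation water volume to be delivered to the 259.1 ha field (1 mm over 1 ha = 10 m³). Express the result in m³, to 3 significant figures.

96300 m³

ET₀ = 0.66 × 5.9 = 3.8940 mm/d
ETc = Kc × ET₀ = 1.11 × 3.8940 = 4.3223 mm/d
Crop demand D = ETc × 10 d = 4.3223 × 10 = 43.223 mm
D − Pe = 43.223 − 16.1 = 27.123 mm
Gross irrigation = 27.123 / 0.73 = 37.155 mm
Volume = 37.155 mm × 259.1 ha × 10 = 96268.6 m³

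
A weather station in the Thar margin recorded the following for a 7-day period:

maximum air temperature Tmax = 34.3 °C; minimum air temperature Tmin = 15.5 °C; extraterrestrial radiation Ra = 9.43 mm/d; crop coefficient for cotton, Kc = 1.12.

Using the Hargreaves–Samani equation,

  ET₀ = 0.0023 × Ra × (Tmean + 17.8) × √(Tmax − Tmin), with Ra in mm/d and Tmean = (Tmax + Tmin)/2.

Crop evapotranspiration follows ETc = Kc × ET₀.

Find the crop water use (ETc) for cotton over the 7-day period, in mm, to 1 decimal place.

31.5 mm

Tmean = (34.3 + 15.5)/2 = 24.90 °C
ET₀ = 0.0023 × 9.43 × (24.90 + 17.8) × √18.8 = 0.0023 × 9.43 × 42.70 × 4.3359 = 4.0156 mm/d
ETc = Kc × ET₀ = 1.12 × 4.0156 = 4.4975 mm/d
Over 7 days: 4.4975 × 7 = 31.483 mm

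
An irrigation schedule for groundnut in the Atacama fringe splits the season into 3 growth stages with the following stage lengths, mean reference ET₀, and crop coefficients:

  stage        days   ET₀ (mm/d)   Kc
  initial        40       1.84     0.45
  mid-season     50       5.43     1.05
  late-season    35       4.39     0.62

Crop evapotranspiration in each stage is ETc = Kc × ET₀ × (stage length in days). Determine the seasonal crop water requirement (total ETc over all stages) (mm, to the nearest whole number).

initial: 0.45 × 1.84 × 40 = 33.12 mm
mid-season: 1.05 × 5.43 × 50 = 285.08 mm
late-season: 0.62 × 4.39 × 35 = 95.26 mm
Seasonal total = 413.46 mm

413 mm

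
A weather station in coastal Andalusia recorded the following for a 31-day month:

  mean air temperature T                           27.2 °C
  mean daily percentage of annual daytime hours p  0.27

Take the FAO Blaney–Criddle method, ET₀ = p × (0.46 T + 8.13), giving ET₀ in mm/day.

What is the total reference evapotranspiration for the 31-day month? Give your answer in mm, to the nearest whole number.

173 mm

ET₀ = 0.27 × (0.46 × 27.2 + 8.13) = 0.27 × 20.642 = 5.5733 mm/d
Monthly total = 5.5733 × 31 = 172.772 mm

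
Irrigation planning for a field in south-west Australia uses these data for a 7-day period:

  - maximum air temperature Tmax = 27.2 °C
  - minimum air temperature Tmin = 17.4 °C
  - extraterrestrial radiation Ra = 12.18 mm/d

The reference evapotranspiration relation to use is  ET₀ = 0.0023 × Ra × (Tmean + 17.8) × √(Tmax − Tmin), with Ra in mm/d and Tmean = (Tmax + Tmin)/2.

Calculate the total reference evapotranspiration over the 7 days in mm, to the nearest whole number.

25 mm

Tmean = (27.2 + 17.4)/2 = 22.30 °C
ET₀ = 0.0023 × 12.18 × (22.30 + 17.8) × √9.8 = 0.0023 × 12.18 × 40.10 × 3.1305 = 3.5167 mm/d
Over 7 days: 3.5167 × 7 = 24.617 mm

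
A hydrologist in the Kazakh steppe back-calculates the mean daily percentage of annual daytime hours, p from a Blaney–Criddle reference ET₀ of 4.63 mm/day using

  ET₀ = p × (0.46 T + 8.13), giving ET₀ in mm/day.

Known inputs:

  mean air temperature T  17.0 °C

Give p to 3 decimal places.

p = ET₀ / (0.46 T + 8.13) = 4.63 / (0.46 × 17.0 + 8.13) = 4.63 / 15.950 = 0.2903

0.290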